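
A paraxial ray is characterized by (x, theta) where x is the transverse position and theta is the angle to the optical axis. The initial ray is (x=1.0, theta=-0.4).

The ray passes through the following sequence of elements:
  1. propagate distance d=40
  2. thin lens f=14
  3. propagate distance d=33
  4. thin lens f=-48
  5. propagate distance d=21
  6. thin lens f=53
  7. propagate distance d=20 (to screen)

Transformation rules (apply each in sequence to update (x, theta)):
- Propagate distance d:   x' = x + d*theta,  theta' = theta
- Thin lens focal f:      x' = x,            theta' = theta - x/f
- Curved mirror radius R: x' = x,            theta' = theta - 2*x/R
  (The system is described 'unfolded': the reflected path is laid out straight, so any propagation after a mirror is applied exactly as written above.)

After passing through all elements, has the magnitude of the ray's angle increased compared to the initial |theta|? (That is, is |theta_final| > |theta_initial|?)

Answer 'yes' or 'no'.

Initial: x=1.0000 theta=-0.4000
After 1 (propagate distance d=40): x=-15.0000 theta=-0.4000
After 2 (thin lens f=14): x=-15.0000 theta=47/70 (≈0.6714)
After 3 (propagate distance d=33): x=501/70 (≈7.1571) theta=47/70 (≈0.6714)
After 4 (thin lens f=-48): x=501/70 (≈7.1571) theta=919/1120 (≈0.8205)
After 5 (propagate distance d=21): x=5463/224 (≈24.3884) theta=919/1120 (≈0.8205)
After 6 (thin lens f=53): x=5463/224 (≈24.3884) theta=191/530 (≈0.3604)
After 7 (propagate distance d=20 (to screen)): x=375107/11872 (≈31.5959) theta=191/530 (≈0.3604)
|theta_initial|=0.4000 |theta_final|=191/530 (≈0.3604) -> not increased

Answer: no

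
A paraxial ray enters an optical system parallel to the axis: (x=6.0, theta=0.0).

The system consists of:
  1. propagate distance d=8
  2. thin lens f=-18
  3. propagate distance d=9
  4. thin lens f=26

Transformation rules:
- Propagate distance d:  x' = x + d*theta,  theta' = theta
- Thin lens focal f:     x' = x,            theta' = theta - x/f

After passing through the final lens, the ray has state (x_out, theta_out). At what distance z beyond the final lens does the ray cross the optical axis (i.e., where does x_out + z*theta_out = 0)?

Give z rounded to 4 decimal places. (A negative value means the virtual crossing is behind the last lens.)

Answer: 702.0000

Derivation:
Initial: x=6.0000 theta=0.0000
After 1 (propagate distance d=8): x=6.0000 theta=0.0000
After 2 (thin lens f=-18): x=6.0000 theta=1/3 (≈0.3333)
After 3 (propagate distance d=9): x=9.0000 theta=1/3 (≈0.3333)
After 4 (thin lens f=26): x=9.0000 theta=-1/78 (≈-0.0128)
z_focus = -x_out/theta_out = -(9.0000)/(-1/78) = 702.0000
Rounded to 4 decimal places: z = 702.0000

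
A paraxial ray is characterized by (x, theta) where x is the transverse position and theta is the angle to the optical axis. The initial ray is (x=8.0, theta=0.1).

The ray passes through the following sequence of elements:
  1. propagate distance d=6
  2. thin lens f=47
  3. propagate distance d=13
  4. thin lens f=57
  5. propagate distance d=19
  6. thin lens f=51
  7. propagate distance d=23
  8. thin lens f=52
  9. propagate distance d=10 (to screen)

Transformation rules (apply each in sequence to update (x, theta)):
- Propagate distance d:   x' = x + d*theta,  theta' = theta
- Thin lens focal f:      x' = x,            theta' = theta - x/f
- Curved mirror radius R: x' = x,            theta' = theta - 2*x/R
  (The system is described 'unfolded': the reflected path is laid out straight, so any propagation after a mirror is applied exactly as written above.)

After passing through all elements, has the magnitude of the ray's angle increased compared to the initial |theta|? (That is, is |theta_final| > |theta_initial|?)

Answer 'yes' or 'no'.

Answer: yes

Derivation:
Initial: x=8.0000 theta=0.1000
After 1 (propagate distance d=6): x=8.6000 theta=0.1000
After 2 (thin lens f=47): x=8.6000 theta=-39/470 (≈-0.0830)
After 3 (propagate distance d=13): x=707/94 (≈7.5213) theta=-39/470 (≈-0.0830)
After 4 (thin lens f=57): x=707/94 (≈7.5213) theta=-2879/13395 (≈-0.2149)
After 5 (propagate distance d=19): x=4847/1410 (≈3.4376) theta=-2879/13395 (≈-0.2149)
After 6 (thin lens f=51): x=4847/1410 (≈3.4376) theta=-385751/1366290 (≈-0.2823)
After 7 (propagate distance d=23): x=-417553/136629 (≈-3.0561) theta=-385751/1366290 (≈-0.2823)
After 8 (thin lens f=52): x=-417553/136629 (≈-3.0561) theta=-7941761/35523540 (≈-0.2236)
After 9 (propagate distance d=10 (to screen)): x=-18798139/3552354 (≈-5.2917) theta=-7941761/35523540 (≈-0.2236)
|theta_initial|=0.1000 |theta_final|=7941761/35523540 (≈0.2236) -> increased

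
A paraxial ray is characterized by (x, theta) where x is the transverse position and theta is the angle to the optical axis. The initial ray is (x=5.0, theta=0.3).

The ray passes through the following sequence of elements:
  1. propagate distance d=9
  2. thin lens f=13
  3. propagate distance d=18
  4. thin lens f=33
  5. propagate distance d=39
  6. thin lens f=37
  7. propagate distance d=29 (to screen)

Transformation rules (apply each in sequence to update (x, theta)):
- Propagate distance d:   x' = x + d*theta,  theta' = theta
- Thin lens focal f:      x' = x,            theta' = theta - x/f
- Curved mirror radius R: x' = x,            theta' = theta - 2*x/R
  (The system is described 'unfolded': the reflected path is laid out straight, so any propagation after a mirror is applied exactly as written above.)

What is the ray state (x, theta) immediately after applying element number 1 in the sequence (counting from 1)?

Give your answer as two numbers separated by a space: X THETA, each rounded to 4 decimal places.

Initial: x=5.0000 theta=0.3000
After 1 (propagate distance d=9): x=7.7000 theta=0.3000
Rounded to 4 decimal places: x = 7.7000, theta = 0.3000

Answer: 7.7000 0.3000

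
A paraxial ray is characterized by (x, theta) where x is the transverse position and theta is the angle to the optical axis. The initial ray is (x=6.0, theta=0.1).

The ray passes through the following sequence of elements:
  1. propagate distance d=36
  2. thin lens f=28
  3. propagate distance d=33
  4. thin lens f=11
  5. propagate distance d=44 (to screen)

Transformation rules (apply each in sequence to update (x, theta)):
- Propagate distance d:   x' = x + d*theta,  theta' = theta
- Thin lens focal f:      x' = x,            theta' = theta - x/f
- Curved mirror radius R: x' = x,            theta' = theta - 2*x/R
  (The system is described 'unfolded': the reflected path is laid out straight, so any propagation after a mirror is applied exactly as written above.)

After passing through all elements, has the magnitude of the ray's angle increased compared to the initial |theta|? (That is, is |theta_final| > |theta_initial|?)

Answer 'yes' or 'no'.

Initial: x=6.0000 theta=0.1000
After 1 (propagate distance d=36): x=9.6000 theta=0.1000
After 2 (thin lens f=28): x=9.6000 theta=-17/70 (≈-0.2429)
After 3 (propagate distance d=33): x=111/70 (≈1.5857) theta=-17/70 (≈-0.2429)
After 4 (thin lens f=11): x=111/70 (≈1.5857) theta=-149/385 (≈-0.3870)
After 5 (propagate distance d=44 (to screen)): x=-1081/70 (≈-15.4429) theta=-149/385 (≈-0.3870)
|theta_initial|=0.1000 |theta_final|=149/385 (≈0.3870) -> increased

Answer: yes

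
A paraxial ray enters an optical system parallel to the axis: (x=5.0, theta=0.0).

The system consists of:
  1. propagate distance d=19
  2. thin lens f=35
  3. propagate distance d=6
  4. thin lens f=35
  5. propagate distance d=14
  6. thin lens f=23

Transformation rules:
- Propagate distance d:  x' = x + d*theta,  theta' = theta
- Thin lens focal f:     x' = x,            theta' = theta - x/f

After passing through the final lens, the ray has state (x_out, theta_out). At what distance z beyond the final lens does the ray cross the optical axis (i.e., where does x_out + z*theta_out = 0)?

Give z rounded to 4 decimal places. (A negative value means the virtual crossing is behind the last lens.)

Answer: 1.7203

Derivation:
Initial: x=5.0000 theta=0.0000
After 1 (propagate distance d=19): x=5.0000 theta=0.0000
After 2 (thin lens f=35): x=5.0000 theta=-1/7 (≈-0.1429)
After 3 (propagate distance d=6): x=29/7 (≈4.1429) theta=-1/7 (≈-0.1429)
After 4 (thin lens f=35): x=29/7 (≈4.1429) theta=-64/245 (≈-0.2612)
After 5 (propagate distance d=14): x=17/35 (≈0.4857) theta=-64/245 (≈-0.2612)
After 6 (thin lens f=23): x=17/35 (≈0.4857) theta=-1591/5635 (≈-0.2823)
z_focus = -x_out/theta_out = -(17/35)/(-1591/5635) = 2737/1591 ≈ 1.7203
Rounded to 4 decimal places: z = 1.7203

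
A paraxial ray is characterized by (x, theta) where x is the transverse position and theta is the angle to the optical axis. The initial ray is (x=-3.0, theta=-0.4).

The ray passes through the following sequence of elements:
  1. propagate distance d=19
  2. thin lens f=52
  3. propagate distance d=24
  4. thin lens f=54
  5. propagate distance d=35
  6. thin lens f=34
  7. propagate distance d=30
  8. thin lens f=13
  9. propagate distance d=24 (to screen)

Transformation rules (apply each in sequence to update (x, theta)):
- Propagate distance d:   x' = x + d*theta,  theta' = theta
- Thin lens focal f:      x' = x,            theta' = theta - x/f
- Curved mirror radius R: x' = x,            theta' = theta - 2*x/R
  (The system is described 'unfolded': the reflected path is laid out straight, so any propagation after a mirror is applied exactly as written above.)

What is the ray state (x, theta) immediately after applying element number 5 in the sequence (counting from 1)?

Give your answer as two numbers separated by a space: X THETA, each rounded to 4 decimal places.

Initial: x=-3.0000 theta=-0.4000
After 1 (propagate distance d=19): x=-10.6000 theta=-0.4000
After 2 (thin lens f=52): x=-10.6000 theta=-51/260 (≈-0.1962)
After 3 (propagate distance d=24): x=-199/13 (≈-15.3077) theta=-51/260 (≈-0.1962)
After 4 (thin lens f=54): x=-199/13 (≈-15.3077) theta=613/7020 (≈0.0873)
After 5 (propagate distance d=35): x=-17201/1404 (≈-12.2514) theta=613/7020 (≈0.0873)
Rounded to 4 decimal places: x = -12.2514, theta = 0.0873

Answer: -12.2514 0.0873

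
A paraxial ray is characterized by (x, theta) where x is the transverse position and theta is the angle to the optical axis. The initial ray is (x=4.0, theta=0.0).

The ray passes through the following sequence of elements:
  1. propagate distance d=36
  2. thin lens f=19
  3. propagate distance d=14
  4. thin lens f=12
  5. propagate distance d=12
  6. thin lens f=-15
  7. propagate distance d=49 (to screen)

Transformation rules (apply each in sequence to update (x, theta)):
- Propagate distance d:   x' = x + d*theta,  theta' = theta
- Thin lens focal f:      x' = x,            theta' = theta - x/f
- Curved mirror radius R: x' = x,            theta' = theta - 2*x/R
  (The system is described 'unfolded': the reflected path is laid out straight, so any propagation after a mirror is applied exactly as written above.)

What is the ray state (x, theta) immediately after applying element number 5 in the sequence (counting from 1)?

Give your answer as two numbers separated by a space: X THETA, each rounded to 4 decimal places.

Initial: x=4.0000 theta=0.0000
After 1 (propagate distance d=36): x=4.0000 theta=0.0000
After 2 (thin lens f=19): x=4.0000 theta=-4/19 (≈-0.2105)
After 3 (propagate distance d=14): x=20/19 (≈1.0526) theta=-4/19 (≈-0.2105)
After 4 (thin lens f=12): x=20/19 (≈1.0526) theta=-17/57 (≈-0.2982)
After 5 (propagate distance d=12): x=-48/19 (≈-2.5263) theta=-17/57 (≈-0.2982)
Rounded to 4 decimal places: x = -2.5263, theta = -0.2982

Answer: -2.5263 -0.2982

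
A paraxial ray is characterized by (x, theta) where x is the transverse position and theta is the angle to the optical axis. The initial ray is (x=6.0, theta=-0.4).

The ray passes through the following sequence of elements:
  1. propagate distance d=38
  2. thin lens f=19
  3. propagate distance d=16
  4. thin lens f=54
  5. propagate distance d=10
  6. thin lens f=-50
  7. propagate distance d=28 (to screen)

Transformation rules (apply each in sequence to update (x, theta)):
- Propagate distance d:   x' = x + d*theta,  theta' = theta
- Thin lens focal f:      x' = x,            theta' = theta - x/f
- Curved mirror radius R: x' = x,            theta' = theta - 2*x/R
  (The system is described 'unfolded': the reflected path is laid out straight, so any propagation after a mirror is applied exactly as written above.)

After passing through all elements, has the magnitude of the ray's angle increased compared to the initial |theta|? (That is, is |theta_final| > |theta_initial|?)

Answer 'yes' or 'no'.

Answer: no

Derivation:
Initial: x=6.0000 theta=-0.4000
After 1 (propagate distance d=38): x=-9.2000 theta=-0.4000
After 2 (thin lens f=19): x=-9.2000 theta=8/95 (≈0.0842)
After 3 (propagate distance d=16): x=-746/95 (≈-7.8526) theta=8/95 (≈0.0842)
After 4 (thin lens f=54): x=-746/95 (≈-7.8526) theta=31/135 (≈0.2296)
After 5 (propagate distance d=10): x=-14252/2565 (≈-5.5563) theta=31/135 (≈0.2296)
After 6 (thin lens f=-50): x=-14252/2565 (≈-5.5563) theta=2533/21375 (≈0.1185)
After 7 (propagate distance d=28 (to screen)): x=-143528/64125 (≈-2.2383) theta=2533/21375 (≈0.1185)
|theta_initial|=0.4000 |theta_final|=2533/21375 (≈0.1185) -> not increased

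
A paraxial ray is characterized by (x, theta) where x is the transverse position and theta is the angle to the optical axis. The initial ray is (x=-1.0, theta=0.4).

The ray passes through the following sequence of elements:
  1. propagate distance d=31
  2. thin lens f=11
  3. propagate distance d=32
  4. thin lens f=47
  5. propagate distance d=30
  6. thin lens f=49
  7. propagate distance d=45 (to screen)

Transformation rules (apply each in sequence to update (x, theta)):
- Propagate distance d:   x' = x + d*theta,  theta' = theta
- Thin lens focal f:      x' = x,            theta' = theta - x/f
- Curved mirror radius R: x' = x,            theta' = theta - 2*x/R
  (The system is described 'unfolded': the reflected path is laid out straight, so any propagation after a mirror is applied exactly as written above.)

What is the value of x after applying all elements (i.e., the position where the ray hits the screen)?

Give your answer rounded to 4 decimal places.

Initial: x=-1.0000 theta=0.4000
After 1 (propagate distance d=31): x=11.4000 theta=0.4000
After 2 (thin lens f=11): x=11.4000 theta=-7/11 (≈-0.6364)
After 3 (propagate distance d=32): x=-493/55 (≈-8.9636) theta=-7/11 (≈-0.6364)
After 4 (thin lens f=47): x=-493/55 (≈-8.9636) theta=-1152/2585 (≈-0.4456)
After 5 (propagate distance d=30): x=-57731/2585 (≈-22.3331) theta=-1152/2585 (≈-0.4456)
After 6 (thin lens f=49): x=-57731/2585 (≈-22.3331) theta=1283/126665 (≈0.0101)
After 7 (propagate distance d=45 (to screen)): x=-2771084/126665 (≈-21.8773) theta=1283/126665 (≈0.0101)
Rounded to 4 decimal places: x = -21.8773

Answer: -21.8773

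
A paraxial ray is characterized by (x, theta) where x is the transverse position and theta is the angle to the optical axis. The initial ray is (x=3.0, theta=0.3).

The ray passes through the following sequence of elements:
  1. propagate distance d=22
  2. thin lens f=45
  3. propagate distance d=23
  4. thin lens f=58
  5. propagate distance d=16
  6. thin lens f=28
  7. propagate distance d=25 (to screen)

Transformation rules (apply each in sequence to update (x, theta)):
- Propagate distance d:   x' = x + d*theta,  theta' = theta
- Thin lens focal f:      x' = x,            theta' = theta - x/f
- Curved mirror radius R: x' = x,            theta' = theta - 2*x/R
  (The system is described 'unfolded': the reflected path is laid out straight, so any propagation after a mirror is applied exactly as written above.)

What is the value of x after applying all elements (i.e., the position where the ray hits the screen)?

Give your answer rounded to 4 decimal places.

Answer: -1.7824

Derivation:
Initial: x=3.0000 theta=0.3000
After 1 (propagate distance d=22): x=9.6000 theta=0.3000
After 2 (thin lens f=45): x=9.6000 theta=13/150 (≈0.0867)
After 3 (propagate distance d=23): x=1739/150 (≈11.5933) theta=13/150 (≈0.0867)
After 4 (thin lens f=58): x=1739/150 (≈11.5933) theta=-197/1740 (≈-0.1132)
After 5 (propagate distance d=16): x=42551/4350 (≈9.7818) theta=-197/1740 (≈-0.1132)
After 6 (thin lens f=28): x=42551/4350 (≈9.7818) theta=-56341/121800 (≈-0.4626)
After 7 (propagate distance d=25 (to screen)): x=-217097/121800 (≈-1.7824) theta=-56341/121800 (≈-0.4626)
Rounded to 4 decimal places: x = -1.7824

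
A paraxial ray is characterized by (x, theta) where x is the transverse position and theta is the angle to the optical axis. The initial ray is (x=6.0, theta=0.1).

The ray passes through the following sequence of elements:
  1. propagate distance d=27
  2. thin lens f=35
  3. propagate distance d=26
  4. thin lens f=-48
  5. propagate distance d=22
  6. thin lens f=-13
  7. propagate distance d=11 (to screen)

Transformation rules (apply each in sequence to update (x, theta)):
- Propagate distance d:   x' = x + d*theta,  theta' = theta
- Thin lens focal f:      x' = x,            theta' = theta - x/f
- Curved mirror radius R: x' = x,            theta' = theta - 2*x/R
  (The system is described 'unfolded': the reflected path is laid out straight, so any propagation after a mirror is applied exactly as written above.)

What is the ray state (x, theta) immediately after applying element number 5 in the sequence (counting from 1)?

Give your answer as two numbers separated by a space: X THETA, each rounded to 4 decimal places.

Answer: 3.7856 -0.0478

Derivation:
Initial: x=6.0000 theta=0.1000
After 1 (propagate distance d=27): x=8.7000 theta=0.1000
After 2 (thin lens f=35): x=8.7000 theta=-26/175 (≈-0.1486)
After 3 (propagate distance d=26): x=1693/350 (≈4.8371) theta=-26/175 (≈-0.1486)
After 4 (thin lens f=-48): x=1693/350 (≈4.8371) theta=-803/16800 (≈-0.0478)
After 5 (propagate distance d=22): x=31799/8400 (≈3.7856) theta=-803/16800 (≈-0.0478)
Rounded to 4 decimal places: x = 3.7856, theta = -0.0478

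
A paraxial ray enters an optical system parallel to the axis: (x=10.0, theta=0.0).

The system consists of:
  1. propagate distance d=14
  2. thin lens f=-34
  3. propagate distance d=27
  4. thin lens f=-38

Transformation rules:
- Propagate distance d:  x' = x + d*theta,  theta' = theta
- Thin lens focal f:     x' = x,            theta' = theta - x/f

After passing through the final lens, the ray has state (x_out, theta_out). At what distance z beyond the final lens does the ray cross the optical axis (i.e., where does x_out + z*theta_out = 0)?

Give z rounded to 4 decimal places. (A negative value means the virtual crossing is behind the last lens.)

Initial: x=10.0000 theta=0.0000
After 1 (propagate distance d=14): x=10.0000 theta=0.0000
After 2 (thin lens f=-34): x=10.0000 theta=5/17 (≈0.2941)
After 3 (propagate distance d=27): x=305/17 (≈17.9412) theta=5/17 (≈0.2941)
After 4 (thin lens f=-38): x=305/17 (≈17.9412) theta=495/646 (≈0.7663)
z_focus = -x_out/theta_out = -(305/17)/(495/646) = -2318/99 ≈ -23.4141
Rounded to 4 decimal places: z = -23.4141

Answer: -23.4141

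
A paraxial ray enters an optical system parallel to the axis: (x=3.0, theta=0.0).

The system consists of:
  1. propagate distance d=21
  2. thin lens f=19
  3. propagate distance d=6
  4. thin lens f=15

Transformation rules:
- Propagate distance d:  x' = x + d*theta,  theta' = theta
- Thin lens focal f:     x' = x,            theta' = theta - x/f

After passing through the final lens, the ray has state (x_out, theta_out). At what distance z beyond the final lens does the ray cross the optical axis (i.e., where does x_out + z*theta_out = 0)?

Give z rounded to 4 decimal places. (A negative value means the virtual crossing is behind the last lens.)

Answer: 6.9643

Derivation:
Initial: x=3.0000 theta=0.0000
After 1 (propagate distance d=21): x=3.0000 theta=0.0000
After 2 (thin lens f=19): x=3.0000 theta=-3/19 (≈-0.1579)
After 3 (propagate distance d=6): x=39/19 (≈2.0526) theta=-3/19 (≈-0.1579)
After 4 (thin lens f=15): x=39/19 (≈2.0526) theta=-28/95 (≈-0.2947)
z_focus = -x_out/theta_out = -(39/19)/(-28/95) = 195/28 ≈ 6.9643
Rounded to 4 decimal places: z = 6.9643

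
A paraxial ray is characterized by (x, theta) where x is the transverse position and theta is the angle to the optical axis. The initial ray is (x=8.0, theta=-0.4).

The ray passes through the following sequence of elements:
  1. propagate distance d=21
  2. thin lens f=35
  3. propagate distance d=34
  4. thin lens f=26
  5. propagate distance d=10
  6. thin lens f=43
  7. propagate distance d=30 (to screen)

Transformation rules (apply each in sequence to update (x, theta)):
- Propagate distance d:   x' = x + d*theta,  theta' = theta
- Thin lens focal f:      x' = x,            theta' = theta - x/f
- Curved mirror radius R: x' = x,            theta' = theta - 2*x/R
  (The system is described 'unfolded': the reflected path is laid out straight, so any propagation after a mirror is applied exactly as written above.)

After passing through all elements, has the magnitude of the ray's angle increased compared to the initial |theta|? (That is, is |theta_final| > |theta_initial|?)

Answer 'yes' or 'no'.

Answer: yes

Derivation:
Initial: x=8.0000 theta=-0.4000
After 1 (propagate distance d=21): x=-0.4000 theta=-0.4000
After 2 (thin lens f=35): x=-0.4000 theta=-68/175 (≈-0.3886)
After 3 (propagate distance d=34): x=-2382/175 (≈-13.6114) theta=-68/175 (≈-0.3886)
After 4 (thin lens f=26): x=-2382/175 (≈-13.6114) theta=307/2275 (≈0.1349)
After 5 (propagate distance d=10): x=-27896/2275 (≈-12.2620) theta=307/2275 (≈0.1349)
After 6 (thin lens f=43): x=-27896/2275 (≈-12.2620) theta=5871/13975 (≈0.4201)
After 7 (propagate distance d=30 (to screen)): x=33382/97825 (≈0.3412) theta=5871/13975 (≈0.4201)
|theta_initial|=0.4000 |theta_final|=5871/13975 (≈0.4201) -> increased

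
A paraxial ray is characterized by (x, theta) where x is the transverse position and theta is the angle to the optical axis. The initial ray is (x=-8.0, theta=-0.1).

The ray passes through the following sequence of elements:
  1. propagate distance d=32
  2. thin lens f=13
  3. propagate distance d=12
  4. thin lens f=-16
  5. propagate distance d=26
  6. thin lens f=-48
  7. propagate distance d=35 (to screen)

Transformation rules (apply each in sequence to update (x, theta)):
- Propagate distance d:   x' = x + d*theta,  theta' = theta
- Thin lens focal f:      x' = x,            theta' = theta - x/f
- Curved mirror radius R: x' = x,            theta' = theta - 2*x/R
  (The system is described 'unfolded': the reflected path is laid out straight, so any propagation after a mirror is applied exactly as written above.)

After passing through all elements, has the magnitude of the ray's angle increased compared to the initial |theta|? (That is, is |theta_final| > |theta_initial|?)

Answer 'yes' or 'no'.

Initial: x=-8.0000 theta=-0.1000
After 1 (propagate distance d=32): x=-11.2000 theta=-0.1000
After 2 (thin lens f=13): x=-11.2000 theta=99/130 (≈0.7615)
After 3 (propagate distance d=12): x=-134/65 (≈-2.0615) theta=99/130 (≈0.7615)
After 4 (thin lens f=-16): x=-134/65 (≈-2.0615) theta=329/520 (≈0.6327)
After 5 (propagate distance d=26): x=3741/260 (≈14.3885) theta=329/520 (≈0.6327)
After 6 (thin lens f=-48): x=3741/260 (≈14.3885) theta=3879/4160 (≈0.9325)
After 7 (propagate distance d=35 (to screen)): x=195621/4160 (≈47.0243) theta=3879/4160 (≈0.9325)
|theta_initial|=0.1000 |theta_final|=3879/4160 (≈0.9325) -> increased

Answer: yes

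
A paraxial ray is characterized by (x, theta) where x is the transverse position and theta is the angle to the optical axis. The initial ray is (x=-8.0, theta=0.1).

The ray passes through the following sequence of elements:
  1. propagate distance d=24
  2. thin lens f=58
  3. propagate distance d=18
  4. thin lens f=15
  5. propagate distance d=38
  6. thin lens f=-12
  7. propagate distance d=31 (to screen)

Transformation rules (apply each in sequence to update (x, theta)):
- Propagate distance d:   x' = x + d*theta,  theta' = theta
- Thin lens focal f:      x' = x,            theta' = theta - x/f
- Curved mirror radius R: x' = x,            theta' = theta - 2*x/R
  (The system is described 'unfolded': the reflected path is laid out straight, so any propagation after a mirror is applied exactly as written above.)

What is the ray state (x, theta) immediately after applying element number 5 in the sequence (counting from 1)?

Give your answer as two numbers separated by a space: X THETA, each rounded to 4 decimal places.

Answer: 10.6308 0.3340

Derivation:
Initial: x=-8.0000 theta=0.1000
After 1 (propagate distance d=24): x=-5.6000 theta=0.1000
After 2 (thin lens f=58): x=-5.6000 theta=57/290 (≈0.1966)
After 3 (propagate distance d=18): x=-299/145 (≈-2.0621) theta=57/290 (≈0.1966)
After 4 (thin lens f=15): x=-299/145 (≈-2.0621) theta=1453/4350 (≈0.3340)
After 5 (propagate distance d=38): x=23122/2175 (≈10.6308) theta=1453/4350 (≈0.3340)
Rounded to 4 decimal places: x = 10.6308, theta = 0.3340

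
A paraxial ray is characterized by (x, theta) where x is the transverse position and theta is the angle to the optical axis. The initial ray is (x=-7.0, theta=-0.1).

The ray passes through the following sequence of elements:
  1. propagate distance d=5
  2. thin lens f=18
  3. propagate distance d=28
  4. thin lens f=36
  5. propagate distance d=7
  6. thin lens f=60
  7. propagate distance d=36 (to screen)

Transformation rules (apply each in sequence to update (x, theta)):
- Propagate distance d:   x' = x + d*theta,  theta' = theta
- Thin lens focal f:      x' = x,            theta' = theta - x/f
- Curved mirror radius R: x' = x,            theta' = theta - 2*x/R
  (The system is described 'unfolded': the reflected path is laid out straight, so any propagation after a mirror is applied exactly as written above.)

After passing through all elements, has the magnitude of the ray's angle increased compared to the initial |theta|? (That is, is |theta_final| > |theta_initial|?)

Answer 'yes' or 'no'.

Answer: yes

Derivation:
Initial: x=-7.0000 theta=-0.1000
After 1 (propagate distance d=5): x=-7.5000 theta=-0.1000
After 2 (thin lens f=18): x=-7.5000 theta=19/60 (≈0.3167)
After 3 (propagate distance d=28): x=41/30 (≈1.3667) theta=19/60 (≈0.3167)
After 4 (thin lens f=36): x=41/30 (≈1.3667) theta=301/1080 (≈0.2787)
After 5 (propagate distance d=7): x=3583/1080 (≈3.3176) theta=301/1080 (≈0.2787)
After 6 (thin lens f=60): x=3583/1080 (≈3.3176) theta=14477/64800 (≈0.2234)
After 7 (propagate distance d=36 (to screen)): x=30673/2700 (≈11.3604) theta=14477/64800 (≈0.2234)
|theta_initial|=0.1000 |theta_final|=14477/64800 (≈0.2234) -> increased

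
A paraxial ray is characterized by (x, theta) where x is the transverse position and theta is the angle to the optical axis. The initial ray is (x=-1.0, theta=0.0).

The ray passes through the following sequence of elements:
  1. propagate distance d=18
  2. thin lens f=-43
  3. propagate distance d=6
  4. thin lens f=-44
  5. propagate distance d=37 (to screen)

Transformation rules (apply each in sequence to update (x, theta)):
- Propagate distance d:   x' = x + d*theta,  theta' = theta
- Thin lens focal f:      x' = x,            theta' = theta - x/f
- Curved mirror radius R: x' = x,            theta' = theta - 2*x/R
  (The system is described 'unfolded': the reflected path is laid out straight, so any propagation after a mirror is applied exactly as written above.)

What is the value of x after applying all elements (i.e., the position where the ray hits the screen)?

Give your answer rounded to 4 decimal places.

Initial: x=-1.0000 theta=0.0000
After 1 (propagate distance d=18): x=-1.0000 theta=0.0000
After 2 (thin lens f=-43): x=-1.0000 theta=-1/43 (≈-0.0233)
After 3 (propagate distance d=6): x=-49/43 (≈-1.1395) theta=-1/43 (≈-0.0233)
After 4 (thin lens f=-44): x=-49/43 (≈-1.1395) theta=-93/1892 (≈-0.0492)
After 5 (propagate distance d=37 (to screen)): x=-5597/1892 (≈-2.9582) theta=-93/1892 (≈-0.0492)
Rounded to 4 decimal places: x = -2.9582

Answer: -2.9582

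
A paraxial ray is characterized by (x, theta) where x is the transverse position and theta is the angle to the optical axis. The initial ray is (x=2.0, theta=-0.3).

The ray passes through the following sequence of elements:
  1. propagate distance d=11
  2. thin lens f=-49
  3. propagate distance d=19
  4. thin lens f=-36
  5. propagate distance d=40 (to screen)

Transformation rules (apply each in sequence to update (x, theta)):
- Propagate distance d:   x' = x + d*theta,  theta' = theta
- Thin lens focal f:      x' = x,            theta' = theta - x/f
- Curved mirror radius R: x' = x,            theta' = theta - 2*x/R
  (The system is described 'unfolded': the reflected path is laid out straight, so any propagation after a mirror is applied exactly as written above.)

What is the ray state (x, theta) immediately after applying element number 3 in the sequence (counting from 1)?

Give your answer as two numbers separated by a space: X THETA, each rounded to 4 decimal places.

Initial: x=2.0000 theta=-0.3000
After 1 (propagate distance d=11): x=-1.3000 theta=-0.3000
After 2 (thin lens f=-49): x=-1.3000 theta=-16/49 (≈-0.3265)
After 3 (propagate distance d=19): x=-3677/490 (≈-7.5041) theta=-16/49 (≈-0.3265)
Rounded to 4 decimal places: x = -7.5041, theta = -0.3265

Answer: -7.5041 -0.3265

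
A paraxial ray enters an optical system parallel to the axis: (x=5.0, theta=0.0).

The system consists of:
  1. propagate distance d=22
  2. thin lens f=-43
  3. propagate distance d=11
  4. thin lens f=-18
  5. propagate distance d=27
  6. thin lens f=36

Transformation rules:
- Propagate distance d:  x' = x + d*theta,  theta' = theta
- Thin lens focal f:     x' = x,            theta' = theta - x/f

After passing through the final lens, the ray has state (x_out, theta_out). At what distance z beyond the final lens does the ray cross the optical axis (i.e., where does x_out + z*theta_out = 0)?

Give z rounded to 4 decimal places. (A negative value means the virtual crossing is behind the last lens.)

Initial: x=5.0000 theta=0.0000
After 1 (propagate distance d=22): x=5.0000 theta=0.0000
After 2 (thin lens f=-43): x=5.0000 theta=5/43 (≈0.1163)
After 3 (propagate distance d=11): x=270/43 (≈6.2791) theta=5/43 (≈0.1163)
After 4 (thin lens f=-18): x=270/43 (≈6.2791) theta=20/43 (≈0.4651)
After 5 (propagate distance d=27): x=810/43 (≈18.8372) theta=20/43 (≈0.4651)
After 6 (thin lens f=36): x=810/43 (≈18.8372) theta=-5/86 (≈-0.0581)
z_focus = -x_out/theta_out = -(810/43)/(-5/86) = 324.0000
Rounded to 4 decimal places: z = 324.0000

Answer: 324.0000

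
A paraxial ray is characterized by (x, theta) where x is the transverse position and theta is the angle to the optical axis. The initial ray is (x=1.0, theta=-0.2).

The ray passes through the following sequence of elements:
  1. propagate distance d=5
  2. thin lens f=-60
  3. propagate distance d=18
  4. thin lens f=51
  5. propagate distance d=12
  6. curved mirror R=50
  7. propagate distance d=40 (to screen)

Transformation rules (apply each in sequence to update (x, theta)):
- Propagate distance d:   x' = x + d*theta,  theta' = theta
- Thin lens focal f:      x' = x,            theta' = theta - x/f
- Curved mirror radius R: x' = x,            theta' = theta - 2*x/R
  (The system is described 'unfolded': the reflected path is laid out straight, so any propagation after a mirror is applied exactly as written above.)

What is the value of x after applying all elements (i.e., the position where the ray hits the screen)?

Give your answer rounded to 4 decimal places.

Initial: x=1.0000 theta=-0.2000
After 1 (propagate distance d=5): x=0.0000 theta=-0.2000
After 2 (thin lens f=-60): x=0.0000 theta=-0.2000
After 3 (propagate distance d=18): x=-3.6000 theta=-0.2000
After 4 (thin lens f=51): x=-3.6000 theta=-11/85 (≈-0.1294)
After 5 (propagate distance d=12): x=-438/85 (≈-5.1529) theta=-11/85 (≈-0.1294)
After 6 (curved mirror R=50): x=-438/85 (≈-5.1529) theta=163/2125 (≈0.0767)
After 7 (propagate distance d=40 (to screen)): x=-886/425 (≈-2.0847) theta=163/2125 (≈0.0767)
Rounded to 4 decimal places: x = -2.0847

Answer: -2.0847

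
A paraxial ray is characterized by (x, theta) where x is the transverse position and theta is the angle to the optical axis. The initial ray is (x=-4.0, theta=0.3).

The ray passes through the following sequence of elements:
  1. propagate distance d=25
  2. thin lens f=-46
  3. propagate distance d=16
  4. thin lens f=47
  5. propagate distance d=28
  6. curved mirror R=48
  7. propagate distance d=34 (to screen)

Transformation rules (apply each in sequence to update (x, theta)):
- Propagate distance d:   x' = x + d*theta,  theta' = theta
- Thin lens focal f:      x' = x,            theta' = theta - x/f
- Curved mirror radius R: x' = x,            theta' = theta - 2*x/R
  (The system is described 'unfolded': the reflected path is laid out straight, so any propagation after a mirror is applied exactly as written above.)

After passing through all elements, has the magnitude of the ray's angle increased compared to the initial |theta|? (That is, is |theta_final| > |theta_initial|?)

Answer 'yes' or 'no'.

Answer: yes

Derivation:
Initial: x=-4.0000 theta=0.3000
After 1 (propagate distance d=25): x=3.5000 theta=0.3000
After 2 (thin lens f=-46): x=3.5000 theta=173/460 (≈0.3761)
After 3 (propagate distance d=16): x=2189/230 (≈9.5174) theta=173/460 (≈0.3761)
After 4 (thin lens f=47): x=2189/230 (≈9.5174) theta=3753/21620 (≈0.1736)
After 5 (propagate distance d=28): x=31085/2162 (≈14.3779) theta=3753/21620 (≈0.1736)
After 6 (curved mirror R=48): x=31085/2162 (≈14.3779) theta=-110389/259440 (≈-0.4255)
After 7 (propagate distance d=34 (to screen)): x=-11513/129720 (≈-0.0888) theta=-110389/259440 (≈-0.4255)
|theta_initial|=0.3000 |theta_final|=110389/259440 (≈0.4255) -> increased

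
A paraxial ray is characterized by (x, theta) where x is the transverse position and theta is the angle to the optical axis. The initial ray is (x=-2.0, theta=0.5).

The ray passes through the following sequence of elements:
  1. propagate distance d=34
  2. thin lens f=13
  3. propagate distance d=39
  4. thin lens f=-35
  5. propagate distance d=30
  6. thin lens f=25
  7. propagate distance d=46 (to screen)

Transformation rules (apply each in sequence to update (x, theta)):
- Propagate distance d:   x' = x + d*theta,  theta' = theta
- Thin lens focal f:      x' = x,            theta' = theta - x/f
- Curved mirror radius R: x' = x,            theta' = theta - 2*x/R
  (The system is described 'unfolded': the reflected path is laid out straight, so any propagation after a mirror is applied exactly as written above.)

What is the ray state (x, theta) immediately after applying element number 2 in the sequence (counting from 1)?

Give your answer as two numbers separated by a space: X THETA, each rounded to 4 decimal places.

Answer: 15.0000 -0.6538

Derivation:
Initial: x=-2.0000 theta=0.5000
After 1 (propagate distance d=34): x=15.0000 theta=0.5000
After 2 (thin lens f=13): x=15.0000 theta=-17/26 (≈-0.6538)
Rounded to 4 decimal places: x = 15.0000, theta = -0.6538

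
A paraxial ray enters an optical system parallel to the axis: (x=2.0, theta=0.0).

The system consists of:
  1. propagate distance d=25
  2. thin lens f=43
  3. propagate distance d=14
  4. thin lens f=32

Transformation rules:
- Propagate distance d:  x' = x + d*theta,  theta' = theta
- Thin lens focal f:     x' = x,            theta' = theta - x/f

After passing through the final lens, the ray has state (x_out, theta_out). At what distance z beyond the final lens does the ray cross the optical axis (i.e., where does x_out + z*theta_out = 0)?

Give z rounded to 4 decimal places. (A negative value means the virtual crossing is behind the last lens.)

Answer: 15.2131

Derivation:
Initial: x=2.0000 theta=0.0000
After 1 (propagate distance d=25): x=2.0000 theta=0.0000
After 2 (thin lens f=43): x=2.0000 theta=-2/43 (≈-0.0465)
After 3 (propagate distance d=14): x=58/43 (≈1.3488) theta=-2/43 (≈-0.0465)
After 4 (thin lens f=32): x=58/43 (≈1.3488) theta=-61/688 (≈-0.0887)
z_focus = -x_out/theta_out = -(58/43)/(-61/688) = 928/61 ≈ 15.2131
Rounded to 4 decimal places: z = 15.2131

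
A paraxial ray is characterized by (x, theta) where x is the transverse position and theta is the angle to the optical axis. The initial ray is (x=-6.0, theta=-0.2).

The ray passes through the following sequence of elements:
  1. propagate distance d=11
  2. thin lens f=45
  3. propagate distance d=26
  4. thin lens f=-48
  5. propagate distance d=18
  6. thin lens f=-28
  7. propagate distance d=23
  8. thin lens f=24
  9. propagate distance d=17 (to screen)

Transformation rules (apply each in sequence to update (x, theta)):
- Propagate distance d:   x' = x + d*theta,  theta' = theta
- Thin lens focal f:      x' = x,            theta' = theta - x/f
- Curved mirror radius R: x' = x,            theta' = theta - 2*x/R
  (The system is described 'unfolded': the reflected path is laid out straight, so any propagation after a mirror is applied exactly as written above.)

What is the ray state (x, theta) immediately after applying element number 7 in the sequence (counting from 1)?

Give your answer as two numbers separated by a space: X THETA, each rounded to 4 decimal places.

Answer: -26.8366 -0.6350

Derivation:
Initial: x=-6.0000 theta=-0.2000
After 1 (propagate distance d=11): x=-8.2000 theta=-0.2000
After 2 (thin lens f=45): x=-8.2000 theta=-4/225 (≈-0.0178)
After 3 (propagate distance d=26): x=-1949/225 (≈-8.6622) theta=-4/225 (≈-0.0178)
After 4 (thin lens f=-48): x=-1949/225 (≈-8.6622) theta=-2141/10800 (≈-0.1982)
After 5 (propagate distance d=18): x=-4403/360 (≈-12.2306) theta=-2141/10800 (≈-0.1982)
After 6 (thin lens f=-28): x=-4403/360 (≈-12.2306) theta=-13717/21600 (≈-0.6350)
After 7 (propagate distance d=23): x=-579671/21600 (≈-26.8366) theta=-13717/21600 (≈-0.6350)
Rounded to 4 decimal places: x = -26.8366, theta = -0.6350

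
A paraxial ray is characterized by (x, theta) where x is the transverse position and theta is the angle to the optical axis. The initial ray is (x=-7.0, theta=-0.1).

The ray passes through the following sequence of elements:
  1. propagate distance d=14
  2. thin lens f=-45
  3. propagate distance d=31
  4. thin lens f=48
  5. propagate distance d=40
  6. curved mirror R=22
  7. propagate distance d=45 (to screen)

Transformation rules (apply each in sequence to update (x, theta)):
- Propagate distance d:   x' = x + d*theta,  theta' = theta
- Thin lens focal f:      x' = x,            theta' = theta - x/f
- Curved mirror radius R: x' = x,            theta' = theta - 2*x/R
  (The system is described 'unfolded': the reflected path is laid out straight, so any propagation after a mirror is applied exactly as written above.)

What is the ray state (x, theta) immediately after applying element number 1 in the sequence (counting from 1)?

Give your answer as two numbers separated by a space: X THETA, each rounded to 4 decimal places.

Answer: -8.4000 -0.1000

Derivation:
Initial: x=-7.0000 theta=-0.1000
After 1 (propagate distance d=14): x=-8.4000 theta=-0.1000
Rounded to 4 decimal places: x = -8.4000, theta = -0.1000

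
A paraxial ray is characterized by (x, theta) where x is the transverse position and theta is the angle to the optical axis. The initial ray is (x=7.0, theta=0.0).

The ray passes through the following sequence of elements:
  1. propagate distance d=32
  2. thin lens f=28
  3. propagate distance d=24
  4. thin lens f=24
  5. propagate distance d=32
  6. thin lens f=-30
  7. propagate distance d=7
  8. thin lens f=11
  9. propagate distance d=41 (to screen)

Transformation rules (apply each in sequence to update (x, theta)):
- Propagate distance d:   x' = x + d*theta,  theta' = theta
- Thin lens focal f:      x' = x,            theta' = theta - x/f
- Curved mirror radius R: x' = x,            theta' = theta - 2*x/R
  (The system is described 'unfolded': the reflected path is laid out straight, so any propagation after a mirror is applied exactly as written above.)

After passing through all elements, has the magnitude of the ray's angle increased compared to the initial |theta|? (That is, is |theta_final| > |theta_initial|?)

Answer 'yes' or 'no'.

Answer: yes

Derivation:
Initial: x=7.0000 theta=0.0000
After 1 (propagate distance d=32): x=7.0000 theta=0.0000
After 2 (thin lens f=28): x=7.0000 theta=-0.2500
After 3 (propagate distance d=24): x=1.0000 theta=-0.2500
After 4 (thin lens f=24): x=1.0000 theta=-7/24 (≈-0.2917)
After 5 (propagate distance d=32): x=-25/3 (≈-8.3333) theta=-7/24 (≈-0.2917)
After 6 (thin lens f=-30): x=-25/3 (≈-8.3333) theta=-41/72 (≈-0.5694)
After 7 (propagate distance d=7): x=-887/72 (≈-12.3194) theta=-41/72 (≈-0.5694)
After 8 (thin lens f=11): x=-887/72 (≈-12.3194) theta=109/198 (≈0.5505)
After 9 (propagate distance d=41 (to screen)): x=8119/792 (≈10.2513) theta=109/198 (≈0.5505)
|theta_initial|=0.0000 |theta_final|=109/198 (≈0.5505) -> increased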